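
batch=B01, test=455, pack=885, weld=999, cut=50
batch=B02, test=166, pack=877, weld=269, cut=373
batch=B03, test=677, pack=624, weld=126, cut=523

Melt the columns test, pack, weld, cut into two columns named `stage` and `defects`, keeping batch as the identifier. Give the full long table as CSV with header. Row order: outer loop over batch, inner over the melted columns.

batch,stage,defects
B01,test,455
B01,pack,885
B01,weld,999
B01,cut,50
B02,test,166
B02,pack,877
B02,weld,269
B02,cut,373
B03,test,677
B03,pack,624
B03,weld,126
B03,cut,523

Each (batch, column) pair becomes one row: 3 × 4 = 12 rows.
For example, (B01, test) → defects=455.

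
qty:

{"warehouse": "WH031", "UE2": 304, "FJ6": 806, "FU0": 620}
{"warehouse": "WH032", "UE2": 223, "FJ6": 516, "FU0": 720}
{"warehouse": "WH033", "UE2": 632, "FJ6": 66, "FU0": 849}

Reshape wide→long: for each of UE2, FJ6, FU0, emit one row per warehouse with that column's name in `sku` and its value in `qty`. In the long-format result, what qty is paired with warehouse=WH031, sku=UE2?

304

Unpivoting turns each (warehouse, wide-column) pair into one long row.
The wide cell at row WH031, column UE2 holds 304, so the long row (WH031, UE2) has qty=304.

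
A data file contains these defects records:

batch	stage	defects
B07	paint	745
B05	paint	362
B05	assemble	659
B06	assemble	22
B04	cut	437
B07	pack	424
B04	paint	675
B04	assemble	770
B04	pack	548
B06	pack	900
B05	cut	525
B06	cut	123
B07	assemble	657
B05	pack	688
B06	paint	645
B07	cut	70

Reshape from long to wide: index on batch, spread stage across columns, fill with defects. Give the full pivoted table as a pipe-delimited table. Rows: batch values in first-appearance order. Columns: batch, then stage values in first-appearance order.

Columns: batch plus the 4 distinct stage values (paint, assemble, cut, pack).
For example, row B07 column paint takes defects=745 from the long row (B07, paint).

| batch | paint | assemble | cut | pack |
| B07 | 745 | 657 | 70 | 424 |
| B05 | 362 | 659 | 525 | 688 |
| B06 | 645 | 22 | 123 | 900 |
| B04 | 675 | 770 | 437 | 548 |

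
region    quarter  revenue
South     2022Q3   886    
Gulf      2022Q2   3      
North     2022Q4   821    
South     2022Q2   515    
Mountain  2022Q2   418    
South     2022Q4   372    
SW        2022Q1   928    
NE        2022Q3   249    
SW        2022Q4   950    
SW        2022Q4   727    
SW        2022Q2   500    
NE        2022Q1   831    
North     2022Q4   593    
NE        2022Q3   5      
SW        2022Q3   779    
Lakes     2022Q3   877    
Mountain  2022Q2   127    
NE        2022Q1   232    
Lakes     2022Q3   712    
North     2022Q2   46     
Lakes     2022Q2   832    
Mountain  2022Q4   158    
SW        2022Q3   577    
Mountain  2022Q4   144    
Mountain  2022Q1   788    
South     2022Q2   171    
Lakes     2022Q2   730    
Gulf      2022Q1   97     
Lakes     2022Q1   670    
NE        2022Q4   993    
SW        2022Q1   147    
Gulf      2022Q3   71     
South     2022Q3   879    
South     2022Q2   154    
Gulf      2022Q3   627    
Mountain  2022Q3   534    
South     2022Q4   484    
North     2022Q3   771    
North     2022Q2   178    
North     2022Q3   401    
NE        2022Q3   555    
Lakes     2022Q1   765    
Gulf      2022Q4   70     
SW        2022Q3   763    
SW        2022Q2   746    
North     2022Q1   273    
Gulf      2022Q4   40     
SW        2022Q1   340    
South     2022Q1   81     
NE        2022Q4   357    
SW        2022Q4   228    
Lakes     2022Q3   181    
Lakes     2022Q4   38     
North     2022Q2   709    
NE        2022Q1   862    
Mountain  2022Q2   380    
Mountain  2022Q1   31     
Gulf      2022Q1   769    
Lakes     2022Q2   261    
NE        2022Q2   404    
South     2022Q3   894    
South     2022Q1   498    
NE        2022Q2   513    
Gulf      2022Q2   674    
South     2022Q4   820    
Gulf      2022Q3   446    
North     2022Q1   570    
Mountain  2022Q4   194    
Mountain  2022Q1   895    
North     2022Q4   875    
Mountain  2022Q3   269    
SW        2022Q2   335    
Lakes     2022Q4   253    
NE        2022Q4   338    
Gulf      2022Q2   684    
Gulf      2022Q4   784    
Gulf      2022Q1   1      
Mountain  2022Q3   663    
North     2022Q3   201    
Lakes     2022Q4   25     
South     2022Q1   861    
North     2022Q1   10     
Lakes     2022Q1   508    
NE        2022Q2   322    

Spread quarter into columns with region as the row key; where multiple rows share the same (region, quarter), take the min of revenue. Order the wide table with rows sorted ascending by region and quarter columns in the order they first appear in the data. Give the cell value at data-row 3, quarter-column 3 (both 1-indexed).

With rows sorted ascending by region, row 3 is region=Mountain. quarter columns in first-appearance order: 2022Q3, 2022Q2, 2022Q4, 2022Q1; column 3 is 2022Q4.
Long rows with region=Mountain, quarter=2022Q4: min(158, 144, 194) = 144.

144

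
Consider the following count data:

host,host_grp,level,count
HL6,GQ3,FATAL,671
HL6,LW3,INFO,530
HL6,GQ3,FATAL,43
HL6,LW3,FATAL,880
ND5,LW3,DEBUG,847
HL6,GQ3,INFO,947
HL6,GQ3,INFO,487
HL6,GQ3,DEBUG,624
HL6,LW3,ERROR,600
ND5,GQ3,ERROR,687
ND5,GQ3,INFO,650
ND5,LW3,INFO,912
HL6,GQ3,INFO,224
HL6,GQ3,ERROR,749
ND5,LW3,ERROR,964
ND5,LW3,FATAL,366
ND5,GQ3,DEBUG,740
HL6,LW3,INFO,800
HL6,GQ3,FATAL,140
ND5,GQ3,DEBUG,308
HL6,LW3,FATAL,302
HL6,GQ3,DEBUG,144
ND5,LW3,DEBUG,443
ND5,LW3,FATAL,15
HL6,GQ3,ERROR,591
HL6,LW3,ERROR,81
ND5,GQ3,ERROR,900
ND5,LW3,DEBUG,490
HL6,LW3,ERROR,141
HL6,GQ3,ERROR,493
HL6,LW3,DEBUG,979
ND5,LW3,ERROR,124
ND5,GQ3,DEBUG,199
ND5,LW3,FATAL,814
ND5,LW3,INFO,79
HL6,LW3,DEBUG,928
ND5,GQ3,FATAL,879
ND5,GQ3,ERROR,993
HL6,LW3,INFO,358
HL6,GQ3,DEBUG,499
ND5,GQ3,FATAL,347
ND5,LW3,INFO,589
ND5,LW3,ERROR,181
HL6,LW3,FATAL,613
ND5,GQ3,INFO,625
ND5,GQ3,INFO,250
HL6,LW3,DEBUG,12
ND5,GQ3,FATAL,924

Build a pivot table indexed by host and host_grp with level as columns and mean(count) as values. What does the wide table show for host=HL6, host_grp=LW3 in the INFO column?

Rows with host=HL6, host_grp=LW3 and level=INFO: count values are 530, 800, 358.
(530 + 800 + 358) / 3 = 562.67.

562.67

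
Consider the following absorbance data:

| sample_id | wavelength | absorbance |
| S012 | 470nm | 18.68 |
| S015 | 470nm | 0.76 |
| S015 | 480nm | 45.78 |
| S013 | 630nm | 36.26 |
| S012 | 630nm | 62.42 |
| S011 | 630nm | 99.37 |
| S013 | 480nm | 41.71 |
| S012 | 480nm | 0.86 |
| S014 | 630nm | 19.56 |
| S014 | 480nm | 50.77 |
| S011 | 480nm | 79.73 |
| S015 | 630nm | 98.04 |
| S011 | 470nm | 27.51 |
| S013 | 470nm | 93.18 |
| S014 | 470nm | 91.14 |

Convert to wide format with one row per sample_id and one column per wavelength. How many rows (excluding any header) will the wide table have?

5

5 distinct sample_id values → 5 rows.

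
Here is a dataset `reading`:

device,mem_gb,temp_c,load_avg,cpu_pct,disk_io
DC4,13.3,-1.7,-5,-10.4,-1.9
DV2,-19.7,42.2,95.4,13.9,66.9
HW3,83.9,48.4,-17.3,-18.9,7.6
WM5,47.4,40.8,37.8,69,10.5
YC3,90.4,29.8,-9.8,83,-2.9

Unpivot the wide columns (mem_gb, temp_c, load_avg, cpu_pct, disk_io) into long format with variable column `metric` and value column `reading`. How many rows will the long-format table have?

25

5 device values × 5 melted columns = 25 rows.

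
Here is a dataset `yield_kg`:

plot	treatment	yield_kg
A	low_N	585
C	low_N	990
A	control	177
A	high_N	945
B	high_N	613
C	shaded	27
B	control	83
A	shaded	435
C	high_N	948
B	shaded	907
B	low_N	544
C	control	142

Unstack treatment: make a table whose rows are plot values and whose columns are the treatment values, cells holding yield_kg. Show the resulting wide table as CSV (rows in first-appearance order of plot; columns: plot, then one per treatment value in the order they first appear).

plot,low_N,control,high_N,shaded
A,585,177,945,435
C,990,142,948,27
B,544,83,613,907

Columns: plot plus the 4 distinct treatment values (low_N, control, high_N, shaded).
For example, row A column low_N takes yield_kg=585 from the long row (A, low_N).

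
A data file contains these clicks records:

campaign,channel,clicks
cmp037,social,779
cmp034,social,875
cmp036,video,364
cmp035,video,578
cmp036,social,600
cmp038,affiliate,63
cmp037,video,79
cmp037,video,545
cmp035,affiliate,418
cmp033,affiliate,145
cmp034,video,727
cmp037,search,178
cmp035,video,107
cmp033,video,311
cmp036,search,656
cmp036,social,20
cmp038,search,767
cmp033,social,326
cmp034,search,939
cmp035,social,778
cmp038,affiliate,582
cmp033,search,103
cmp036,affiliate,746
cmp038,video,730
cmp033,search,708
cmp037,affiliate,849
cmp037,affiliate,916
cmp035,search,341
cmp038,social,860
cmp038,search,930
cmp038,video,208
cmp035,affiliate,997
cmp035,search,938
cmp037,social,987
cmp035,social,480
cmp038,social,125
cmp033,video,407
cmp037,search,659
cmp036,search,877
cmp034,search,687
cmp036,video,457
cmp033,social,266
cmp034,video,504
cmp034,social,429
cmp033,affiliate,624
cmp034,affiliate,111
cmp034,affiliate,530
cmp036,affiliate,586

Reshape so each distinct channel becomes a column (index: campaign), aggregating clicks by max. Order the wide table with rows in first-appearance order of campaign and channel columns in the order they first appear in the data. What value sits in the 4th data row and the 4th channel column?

938

With rows in first-appearance order of campaign, row 4 is campaign=cmp035. channel columns in first-appearance order: social, video, affiliate, search; column 4 is search.
Long rows with campaign=cmp035, channel=search: max(341, 938) = 938.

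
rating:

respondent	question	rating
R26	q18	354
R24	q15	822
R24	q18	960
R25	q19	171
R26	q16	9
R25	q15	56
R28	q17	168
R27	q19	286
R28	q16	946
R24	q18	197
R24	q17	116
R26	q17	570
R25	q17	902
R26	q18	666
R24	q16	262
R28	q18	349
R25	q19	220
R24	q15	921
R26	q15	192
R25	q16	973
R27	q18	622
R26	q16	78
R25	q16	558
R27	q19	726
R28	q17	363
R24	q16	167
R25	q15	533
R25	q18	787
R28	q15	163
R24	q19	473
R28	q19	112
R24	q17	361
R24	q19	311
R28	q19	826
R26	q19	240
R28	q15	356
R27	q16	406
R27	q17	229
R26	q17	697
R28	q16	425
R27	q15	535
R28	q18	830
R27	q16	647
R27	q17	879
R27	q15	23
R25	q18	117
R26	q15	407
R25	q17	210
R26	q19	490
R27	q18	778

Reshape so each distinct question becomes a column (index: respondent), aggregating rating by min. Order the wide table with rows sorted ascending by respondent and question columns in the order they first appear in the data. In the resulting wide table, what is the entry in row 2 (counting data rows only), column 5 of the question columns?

210

With rows sorted ascending by respondent, row 2 is respondent=R25. question columns in first-appearance order: q18, q15, q19, q16, q17; column 5 is q17.
Long rows with respondent=R25, question=q17: min(902, 210) = 210.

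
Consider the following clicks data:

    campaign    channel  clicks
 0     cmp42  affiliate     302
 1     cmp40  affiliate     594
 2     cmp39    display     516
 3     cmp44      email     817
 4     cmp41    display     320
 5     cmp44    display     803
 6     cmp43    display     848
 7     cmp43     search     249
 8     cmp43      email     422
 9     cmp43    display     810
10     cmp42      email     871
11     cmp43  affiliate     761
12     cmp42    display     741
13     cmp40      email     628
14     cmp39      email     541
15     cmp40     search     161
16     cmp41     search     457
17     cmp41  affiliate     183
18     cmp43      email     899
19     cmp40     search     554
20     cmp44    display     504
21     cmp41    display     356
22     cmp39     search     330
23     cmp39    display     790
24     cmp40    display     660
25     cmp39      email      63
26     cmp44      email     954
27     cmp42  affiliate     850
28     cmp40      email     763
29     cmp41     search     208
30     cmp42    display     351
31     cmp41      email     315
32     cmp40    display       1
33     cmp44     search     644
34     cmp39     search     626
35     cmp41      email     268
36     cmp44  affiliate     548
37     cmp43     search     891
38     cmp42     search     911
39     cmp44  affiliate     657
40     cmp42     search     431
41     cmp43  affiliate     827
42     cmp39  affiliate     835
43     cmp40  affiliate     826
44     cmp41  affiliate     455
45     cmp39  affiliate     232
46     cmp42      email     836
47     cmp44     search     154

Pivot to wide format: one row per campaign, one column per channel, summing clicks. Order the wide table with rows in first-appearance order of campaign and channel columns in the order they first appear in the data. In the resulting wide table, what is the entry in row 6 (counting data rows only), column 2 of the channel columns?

1658

With rows in first-appearance order of campaign, row 6 is campaign=cmp43. channel columns in first-appearance order: affiliate, display, email, search; column 2 is display.
Long rows with campaign=cmp43, channel=display: 848 + 810 = 1658.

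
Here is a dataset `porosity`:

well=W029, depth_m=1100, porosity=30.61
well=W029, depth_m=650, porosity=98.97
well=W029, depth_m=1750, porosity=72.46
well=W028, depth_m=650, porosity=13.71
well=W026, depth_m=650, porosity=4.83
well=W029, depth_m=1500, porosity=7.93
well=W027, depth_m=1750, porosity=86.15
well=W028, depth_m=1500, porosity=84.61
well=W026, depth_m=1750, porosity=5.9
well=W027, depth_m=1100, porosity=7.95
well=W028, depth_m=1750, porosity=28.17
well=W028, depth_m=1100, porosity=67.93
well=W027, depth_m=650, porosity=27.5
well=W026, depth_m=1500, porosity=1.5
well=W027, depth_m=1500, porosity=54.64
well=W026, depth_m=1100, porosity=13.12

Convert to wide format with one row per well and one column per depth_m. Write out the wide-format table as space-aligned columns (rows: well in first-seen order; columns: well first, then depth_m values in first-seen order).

Columns: well plus the 4 distinct depth_m values (1100, 650, 1750, 1500).
For example, row W029 column 1100 takes porosity=30.61 from the long row (W029, 1100).

well  1100   650    1750   1500 
W029  30.61  98.97  72.46  7.93 
W028  67.93  13.71  28.17  84.61
W026  13.12  4.83   5.9    1.5  
W027  7.95   27.5   86.15  54.64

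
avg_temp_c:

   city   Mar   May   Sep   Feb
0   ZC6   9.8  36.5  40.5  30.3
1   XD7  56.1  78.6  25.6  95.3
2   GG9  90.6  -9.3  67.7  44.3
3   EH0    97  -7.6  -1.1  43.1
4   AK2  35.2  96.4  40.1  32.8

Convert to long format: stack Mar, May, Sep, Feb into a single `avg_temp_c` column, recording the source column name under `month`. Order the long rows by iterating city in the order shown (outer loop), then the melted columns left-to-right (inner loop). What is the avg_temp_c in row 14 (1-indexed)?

-7.6

20 rows total (5 × 4). Row 14: index ⌊(14-1)/4⌋ = 3 into city → EH0; (14-1) mod 4 = 1 into the melted columns → May.
So row 14 is (EH0, May, -7.6); avg_temp_c = -7.6.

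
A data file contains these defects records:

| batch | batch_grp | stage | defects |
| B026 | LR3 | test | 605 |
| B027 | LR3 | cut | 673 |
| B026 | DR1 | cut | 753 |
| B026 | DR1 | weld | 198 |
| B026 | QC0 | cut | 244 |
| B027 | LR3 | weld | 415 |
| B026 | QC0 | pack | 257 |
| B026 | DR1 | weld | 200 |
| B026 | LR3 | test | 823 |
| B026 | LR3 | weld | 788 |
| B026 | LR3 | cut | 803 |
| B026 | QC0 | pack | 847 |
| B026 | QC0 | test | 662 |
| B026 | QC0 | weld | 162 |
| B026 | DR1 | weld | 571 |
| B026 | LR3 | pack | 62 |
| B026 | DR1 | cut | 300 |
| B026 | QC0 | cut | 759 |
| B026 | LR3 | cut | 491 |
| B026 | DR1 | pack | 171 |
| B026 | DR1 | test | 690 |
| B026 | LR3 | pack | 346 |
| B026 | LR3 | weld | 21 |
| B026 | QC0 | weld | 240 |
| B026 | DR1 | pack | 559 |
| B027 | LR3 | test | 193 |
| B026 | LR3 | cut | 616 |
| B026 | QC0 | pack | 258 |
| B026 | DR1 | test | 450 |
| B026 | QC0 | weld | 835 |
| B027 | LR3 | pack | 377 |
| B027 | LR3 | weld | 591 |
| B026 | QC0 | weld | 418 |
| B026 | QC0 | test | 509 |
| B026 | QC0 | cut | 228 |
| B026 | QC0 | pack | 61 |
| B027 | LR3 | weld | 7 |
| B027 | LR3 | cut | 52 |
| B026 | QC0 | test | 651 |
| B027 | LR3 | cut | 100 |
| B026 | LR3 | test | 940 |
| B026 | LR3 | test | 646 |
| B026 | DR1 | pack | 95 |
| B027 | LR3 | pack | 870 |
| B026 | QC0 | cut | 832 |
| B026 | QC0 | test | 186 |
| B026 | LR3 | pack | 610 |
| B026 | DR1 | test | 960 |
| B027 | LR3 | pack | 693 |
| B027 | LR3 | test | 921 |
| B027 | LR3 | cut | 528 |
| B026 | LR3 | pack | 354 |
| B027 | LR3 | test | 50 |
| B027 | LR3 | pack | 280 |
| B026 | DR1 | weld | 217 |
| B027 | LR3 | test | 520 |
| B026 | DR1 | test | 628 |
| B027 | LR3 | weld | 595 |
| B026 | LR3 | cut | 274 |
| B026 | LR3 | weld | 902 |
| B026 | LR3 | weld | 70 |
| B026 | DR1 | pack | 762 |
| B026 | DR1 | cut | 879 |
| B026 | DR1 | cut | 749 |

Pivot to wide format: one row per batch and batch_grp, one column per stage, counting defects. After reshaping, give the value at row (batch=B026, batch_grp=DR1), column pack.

Rows with batch=B026, batch_grp=DR1 and stage=pack: defects values are 171, 559, 95, 762.
4 rows match — count = 4.

4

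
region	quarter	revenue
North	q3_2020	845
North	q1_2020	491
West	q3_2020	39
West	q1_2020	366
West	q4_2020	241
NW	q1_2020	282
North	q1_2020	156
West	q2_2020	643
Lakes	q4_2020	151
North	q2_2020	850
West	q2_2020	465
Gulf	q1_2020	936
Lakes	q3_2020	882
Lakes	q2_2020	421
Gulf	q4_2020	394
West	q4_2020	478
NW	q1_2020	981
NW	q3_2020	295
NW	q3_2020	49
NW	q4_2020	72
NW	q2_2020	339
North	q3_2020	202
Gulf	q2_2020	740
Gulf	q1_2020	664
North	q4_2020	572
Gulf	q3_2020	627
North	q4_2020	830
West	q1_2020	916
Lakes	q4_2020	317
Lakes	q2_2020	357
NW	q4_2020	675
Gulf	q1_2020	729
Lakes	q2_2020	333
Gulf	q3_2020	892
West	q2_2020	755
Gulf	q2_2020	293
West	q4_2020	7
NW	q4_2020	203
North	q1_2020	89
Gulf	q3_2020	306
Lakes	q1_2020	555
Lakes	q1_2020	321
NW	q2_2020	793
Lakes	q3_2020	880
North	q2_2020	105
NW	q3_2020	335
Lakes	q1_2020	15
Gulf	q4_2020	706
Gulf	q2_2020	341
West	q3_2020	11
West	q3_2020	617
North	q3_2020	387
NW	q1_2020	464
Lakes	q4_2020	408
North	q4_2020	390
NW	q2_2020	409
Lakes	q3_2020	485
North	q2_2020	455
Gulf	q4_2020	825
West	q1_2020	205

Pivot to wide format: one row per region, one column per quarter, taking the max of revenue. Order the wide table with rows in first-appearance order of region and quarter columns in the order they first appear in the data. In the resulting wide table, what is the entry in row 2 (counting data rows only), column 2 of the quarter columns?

916

With rows in first-appearance order of region, row 2 is region=West. quarter columns in first-appearance order: q3_2020, q1_2020, q4_2020, q2_2020; column 2 is q1_2020.
Long rows with region=West, quarter=q1_2020: max(366, 916, 205) = 916.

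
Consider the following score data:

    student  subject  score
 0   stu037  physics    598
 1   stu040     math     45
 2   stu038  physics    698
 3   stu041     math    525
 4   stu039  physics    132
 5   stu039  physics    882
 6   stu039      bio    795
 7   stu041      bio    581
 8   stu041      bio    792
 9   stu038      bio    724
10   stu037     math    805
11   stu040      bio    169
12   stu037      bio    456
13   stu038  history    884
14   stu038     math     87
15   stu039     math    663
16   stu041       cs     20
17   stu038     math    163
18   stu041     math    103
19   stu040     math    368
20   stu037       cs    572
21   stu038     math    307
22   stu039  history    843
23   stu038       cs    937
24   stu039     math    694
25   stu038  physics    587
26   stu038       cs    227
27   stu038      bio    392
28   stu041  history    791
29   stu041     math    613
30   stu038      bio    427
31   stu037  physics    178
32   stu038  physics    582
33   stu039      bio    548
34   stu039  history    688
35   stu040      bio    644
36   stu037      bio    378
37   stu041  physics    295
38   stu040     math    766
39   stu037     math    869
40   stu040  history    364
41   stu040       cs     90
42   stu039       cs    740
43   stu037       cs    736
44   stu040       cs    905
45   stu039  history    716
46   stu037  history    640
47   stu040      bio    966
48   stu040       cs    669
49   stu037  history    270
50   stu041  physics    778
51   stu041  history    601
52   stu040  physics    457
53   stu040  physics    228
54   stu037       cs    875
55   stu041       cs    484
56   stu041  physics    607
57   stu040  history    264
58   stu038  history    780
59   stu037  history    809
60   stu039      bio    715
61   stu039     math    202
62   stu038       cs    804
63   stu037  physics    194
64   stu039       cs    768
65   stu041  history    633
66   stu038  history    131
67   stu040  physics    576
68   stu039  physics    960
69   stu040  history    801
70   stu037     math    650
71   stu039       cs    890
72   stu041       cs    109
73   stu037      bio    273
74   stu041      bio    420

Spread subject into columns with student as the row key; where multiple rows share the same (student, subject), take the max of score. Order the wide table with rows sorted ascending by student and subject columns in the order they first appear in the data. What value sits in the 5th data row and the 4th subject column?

791

With rows sorted ascending by student, row 5 is student=stu041. subject columns in first-appearance order: physics, math, bio, history, cs; column 4 is history.
Long rows with student=stu041, subject=history: max(791, 601, 633) = 791.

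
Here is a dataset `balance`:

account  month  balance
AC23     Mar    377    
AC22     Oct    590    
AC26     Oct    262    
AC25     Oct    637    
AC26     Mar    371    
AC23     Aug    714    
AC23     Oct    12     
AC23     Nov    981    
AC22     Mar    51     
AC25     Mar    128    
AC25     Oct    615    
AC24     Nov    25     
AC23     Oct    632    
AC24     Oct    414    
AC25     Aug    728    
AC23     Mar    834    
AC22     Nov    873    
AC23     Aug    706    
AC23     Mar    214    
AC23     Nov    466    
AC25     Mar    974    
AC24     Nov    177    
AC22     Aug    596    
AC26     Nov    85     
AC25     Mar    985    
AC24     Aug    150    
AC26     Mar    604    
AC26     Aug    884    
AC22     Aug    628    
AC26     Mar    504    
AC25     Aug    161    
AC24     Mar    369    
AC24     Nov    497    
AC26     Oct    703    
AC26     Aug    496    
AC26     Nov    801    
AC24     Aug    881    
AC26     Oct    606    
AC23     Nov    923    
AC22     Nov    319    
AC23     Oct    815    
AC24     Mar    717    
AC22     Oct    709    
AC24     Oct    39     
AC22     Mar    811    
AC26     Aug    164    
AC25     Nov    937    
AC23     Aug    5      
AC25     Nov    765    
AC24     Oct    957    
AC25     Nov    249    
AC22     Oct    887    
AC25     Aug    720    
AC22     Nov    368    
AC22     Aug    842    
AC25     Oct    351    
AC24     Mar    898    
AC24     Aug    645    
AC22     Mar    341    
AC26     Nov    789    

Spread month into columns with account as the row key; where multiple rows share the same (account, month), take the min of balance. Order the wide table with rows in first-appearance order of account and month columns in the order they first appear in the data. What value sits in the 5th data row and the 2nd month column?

With rows in first-appearance order of account, row 5 is account=AC24. month columns in first-appearance order: Mar, Oct, Aug, Nov; column 2 is Oct.
Long rows with account=AC24, month=Oct: min(414, 39, 957) = 39.

39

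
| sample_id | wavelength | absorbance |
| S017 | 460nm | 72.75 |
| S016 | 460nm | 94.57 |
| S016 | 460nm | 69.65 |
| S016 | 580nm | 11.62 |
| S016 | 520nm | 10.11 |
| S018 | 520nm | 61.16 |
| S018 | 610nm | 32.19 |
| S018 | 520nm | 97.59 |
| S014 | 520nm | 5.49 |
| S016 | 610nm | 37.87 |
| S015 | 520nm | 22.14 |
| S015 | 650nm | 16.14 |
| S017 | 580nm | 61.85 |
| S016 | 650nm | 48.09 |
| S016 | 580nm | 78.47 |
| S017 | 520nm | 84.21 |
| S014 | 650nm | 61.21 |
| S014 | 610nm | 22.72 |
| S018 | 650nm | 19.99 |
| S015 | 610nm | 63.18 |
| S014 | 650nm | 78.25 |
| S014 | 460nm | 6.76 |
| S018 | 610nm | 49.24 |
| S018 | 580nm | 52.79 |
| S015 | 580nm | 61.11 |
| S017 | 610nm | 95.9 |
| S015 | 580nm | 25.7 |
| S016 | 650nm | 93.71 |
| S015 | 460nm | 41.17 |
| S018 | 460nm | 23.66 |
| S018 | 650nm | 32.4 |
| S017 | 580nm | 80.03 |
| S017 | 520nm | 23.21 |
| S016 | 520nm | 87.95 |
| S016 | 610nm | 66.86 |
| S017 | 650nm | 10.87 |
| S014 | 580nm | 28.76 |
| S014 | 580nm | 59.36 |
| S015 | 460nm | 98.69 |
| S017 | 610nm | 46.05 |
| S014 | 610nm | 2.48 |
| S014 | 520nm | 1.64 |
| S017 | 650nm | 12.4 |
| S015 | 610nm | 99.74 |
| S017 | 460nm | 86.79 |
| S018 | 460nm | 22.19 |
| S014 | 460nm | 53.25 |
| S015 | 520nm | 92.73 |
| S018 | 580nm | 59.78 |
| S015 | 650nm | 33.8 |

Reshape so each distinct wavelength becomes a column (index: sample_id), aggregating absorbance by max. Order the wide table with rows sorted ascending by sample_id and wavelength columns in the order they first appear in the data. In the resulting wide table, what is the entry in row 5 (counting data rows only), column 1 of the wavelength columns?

With rows sorted ascending by sample_id, row 5 is sample_id=S018. wavelength columns in first-appearance order: 460nm, 580nm, 520nm, 610nm, 650nm; column 1 is 460nm.
Long rows with sample_id=S018, wavelength=460nm: max(23.66, 22.19) = 23.66.

23.66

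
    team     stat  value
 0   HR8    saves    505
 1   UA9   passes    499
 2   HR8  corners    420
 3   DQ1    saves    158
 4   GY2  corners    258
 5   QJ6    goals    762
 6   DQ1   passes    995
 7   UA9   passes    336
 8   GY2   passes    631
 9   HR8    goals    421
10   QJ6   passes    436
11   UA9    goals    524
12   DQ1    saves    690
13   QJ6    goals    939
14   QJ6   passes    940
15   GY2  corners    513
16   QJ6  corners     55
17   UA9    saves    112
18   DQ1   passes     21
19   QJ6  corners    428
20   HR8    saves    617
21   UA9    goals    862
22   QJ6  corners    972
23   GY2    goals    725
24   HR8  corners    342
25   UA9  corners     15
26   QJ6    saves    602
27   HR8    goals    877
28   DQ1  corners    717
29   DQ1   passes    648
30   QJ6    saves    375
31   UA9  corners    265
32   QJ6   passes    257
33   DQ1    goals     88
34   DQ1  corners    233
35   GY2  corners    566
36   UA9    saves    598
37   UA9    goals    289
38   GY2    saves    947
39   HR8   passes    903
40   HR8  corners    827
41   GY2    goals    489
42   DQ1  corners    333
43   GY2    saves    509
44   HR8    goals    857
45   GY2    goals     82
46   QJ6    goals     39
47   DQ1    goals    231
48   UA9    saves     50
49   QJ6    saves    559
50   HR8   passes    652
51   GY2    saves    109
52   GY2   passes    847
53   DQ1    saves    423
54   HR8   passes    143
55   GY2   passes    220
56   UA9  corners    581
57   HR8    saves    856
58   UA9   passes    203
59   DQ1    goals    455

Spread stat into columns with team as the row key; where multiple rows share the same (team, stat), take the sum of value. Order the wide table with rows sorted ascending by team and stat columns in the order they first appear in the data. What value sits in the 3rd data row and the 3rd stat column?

With rows sorted ascending by team, row 3 is team=HR8. stat columns in first-appearance order: saves, passes, corners, goals; column 3 is corners.
Long rows with team=HR8, stat=corners: 420 + 342 + 827 = 1589.

1589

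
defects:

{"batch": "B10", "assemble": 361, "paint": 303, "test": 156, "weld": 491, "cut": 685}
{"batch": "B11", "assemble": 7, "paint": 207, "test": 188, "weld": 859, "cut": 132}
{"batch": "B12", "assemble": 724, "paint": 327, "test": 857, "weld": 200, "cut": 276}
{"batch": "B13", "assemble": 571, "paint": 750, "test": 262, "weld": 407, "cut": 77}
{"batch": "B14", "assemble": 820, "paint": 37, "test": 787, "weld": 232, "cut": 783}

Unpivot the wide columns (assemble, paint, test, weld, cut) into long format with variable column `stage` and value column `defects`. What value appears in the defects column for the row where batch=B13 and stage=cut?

Unpivoting turns each (batch, wide-column) pair into one long row.
The wide cell at row B13, column cut holds 77, so the long row (B13, cut) has defects=77.

77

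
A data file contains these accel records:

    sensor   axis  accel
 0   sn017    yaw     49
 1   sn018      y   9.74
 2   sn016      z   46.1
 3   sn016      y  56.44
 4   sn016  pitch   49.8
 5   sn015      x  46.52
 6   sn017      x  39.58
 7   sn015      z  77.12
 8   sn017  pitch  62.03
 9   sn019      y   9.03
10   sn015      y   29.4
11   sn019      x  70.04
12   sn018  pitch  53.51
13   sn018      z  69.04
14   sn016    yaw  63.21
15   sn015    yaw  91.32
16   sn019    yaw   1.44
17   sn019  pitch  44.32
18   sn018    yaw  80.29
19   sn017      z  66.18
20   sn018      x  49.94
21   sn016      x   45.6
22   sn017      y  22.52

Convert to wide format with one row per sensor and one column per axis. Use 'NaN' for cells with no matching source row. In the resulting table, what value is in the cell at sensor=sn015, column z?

77.12

The long row with sensor=sn015, axis=z has accel=77.12.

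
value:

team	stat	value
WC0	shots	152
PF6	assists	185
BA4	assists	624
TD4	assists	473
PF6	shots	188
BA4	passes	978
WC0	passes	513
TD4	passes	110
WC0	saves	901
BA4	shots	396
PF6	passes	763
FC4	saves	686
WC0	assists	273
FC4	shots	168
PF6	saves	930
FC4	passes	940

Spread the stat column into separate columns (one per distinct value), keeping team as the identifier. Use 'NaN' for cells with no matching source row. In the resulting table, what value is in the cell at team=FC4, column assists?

NaN

No long-format row has team=FC4 and stat=assists, so the cell is NaN.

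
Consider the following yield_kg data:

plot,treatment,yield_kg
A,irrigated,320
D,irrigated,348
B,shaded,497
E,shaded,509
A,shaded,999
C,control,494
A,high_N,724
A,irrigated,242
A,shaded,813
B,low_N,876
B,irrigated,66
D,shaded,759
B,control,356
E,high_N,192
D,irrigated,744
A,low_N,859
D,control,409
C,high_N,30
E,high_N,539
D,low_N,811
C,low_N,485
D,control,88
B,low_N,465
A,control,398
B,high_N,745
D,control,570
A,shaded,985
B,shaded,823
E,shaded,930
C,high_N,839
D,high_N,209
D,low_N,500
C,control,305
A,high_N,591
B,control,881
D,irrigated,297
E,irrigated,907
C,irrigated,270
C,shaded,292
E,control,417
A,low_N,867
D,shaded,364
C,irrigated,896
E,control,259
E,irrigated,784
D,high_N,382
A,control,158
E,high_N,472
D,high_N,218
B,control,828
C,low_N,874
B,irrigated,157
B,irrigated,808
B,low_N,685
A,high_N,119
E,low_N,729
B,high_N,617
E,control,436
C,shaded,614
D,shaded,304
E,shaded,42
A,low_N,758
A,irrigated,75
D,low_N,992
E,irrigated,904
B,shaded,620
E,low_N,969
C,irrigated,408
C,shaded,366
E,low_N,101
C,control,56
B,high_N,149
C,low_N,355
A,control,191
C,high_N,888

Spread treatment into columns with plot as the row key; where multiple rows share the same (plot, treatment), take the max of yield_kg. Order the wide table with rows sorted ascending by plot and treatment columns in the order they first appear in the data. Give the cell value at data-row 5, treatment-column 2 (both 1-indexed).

With rows sorted ascending by plot, row 5 is plot=E. treatment columns in first-appearance order: irrigated, shaded, control, high_N, low_N; column 2 is shaded.
Long rows with plot=E, treatment=shaded: max(509, 930, 42) = 930.

930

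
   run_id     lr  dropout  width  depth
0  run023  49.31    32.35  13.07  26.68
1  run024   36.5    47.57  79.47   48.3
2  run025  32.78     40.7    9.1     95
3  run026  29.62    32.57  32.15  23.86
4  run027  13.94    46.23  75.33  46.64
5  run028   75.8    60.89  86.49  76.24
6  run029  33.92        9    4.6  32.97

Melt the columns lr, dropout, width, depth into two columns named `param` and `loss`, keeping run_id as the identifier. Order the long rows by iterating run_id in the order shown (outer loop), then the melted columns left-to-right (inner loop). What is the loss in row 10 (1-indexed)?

40.7

28 rows total (7 × 4). Row 10: index ⌊(10-1)/4⌋ = 2 into run_id → run025; (10-1) mod 4 = 1 into the melted columns → dropout.
So row 10 is (run025, dropout, 40.7); loss = 40.7.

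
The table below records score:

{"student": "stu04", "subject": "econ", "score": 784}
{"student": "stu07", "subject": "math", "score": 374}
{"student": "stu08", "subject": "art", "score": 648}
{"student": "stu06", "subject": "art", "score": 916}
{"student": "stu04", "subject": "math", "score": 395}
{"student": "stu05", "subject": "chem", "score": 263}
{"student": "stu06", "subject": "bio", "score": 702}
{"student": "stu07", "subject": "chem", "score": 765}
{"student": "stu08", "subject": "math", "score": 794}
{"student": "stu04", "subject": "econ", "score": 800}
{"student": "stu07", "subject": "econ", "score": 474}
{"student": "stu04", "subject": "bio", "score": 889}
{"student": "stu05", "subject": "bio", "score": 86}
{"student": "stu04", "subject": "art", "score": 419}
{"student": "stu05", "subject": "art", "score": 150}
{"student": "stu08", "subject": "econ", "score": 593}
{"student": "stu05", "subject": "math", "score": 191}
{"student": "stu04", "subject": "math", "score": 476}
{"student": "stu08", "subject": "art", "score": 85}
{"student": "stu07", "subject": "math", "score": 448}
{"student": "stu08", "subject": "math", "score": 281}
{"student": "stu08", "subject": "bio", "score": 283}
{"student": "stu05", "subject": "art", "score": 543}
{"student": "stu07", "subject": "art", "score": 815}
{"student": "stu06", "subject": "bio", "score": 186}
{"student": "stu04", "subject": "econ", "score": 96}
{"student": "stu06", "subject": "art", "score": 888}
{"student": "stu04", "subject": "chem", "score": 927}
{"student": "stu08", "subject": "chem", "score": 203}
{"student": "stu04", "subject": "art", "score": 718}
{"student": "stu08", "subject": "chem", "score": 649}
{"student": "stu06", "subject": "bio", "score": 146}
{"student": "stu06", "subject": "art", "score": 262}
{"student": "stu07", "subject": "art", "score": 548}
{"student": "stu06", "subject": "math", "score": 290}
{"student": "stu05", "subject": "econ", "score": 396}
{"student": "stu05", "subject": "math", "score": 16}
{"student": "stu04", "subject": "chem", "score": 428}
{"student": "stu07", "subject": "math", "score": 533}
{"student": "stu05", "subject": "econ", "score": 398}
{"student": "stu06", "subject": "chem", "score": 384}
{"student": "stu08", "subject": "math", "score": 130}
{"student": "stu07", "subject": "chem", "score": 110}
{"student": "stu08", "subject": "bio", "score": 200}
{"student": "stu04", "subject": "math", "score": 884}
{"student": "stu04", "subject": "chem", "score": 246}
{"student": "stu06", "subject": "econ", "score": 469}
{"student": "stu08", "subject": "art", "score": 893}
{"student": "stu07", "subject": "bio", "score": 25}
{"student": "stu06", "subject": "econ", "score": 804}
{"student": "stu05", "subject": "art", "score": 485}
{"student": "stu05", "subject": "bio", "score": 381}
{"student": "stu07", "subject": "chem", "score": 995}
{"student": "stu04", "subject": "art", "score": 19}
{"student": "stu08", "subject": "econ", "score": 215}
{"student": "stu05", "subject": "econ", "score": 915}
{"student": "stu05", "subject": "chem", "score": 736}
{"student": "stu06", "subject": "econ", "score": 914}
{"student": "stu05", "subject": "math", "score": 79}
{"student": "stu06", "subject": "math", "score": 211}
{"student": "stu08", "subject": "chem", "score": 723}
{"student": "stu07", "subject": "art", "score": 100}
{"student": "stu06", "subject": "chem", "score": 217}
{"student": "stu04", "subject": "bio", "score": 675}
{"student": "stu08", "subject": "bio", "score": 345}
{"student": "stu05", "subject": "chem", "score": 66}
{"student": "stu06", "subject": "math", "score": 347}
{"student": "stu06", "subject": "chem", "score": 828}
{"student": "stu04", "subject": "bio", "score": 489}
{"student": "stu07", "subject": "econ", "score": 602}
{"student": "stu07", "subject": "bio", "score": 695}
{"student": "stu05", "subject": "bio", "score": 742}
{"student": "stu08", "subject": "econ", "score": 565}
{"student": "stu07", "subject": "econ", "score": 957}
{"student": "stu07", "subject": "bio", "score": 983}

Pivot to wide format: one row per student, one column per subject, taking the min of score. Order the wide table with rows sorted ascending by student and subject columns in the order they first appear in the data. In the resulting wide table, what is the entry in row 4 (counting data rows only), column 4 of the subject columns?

With rows sorted ascending by student, row 4 is student=stu07. subject columns in first-appearance order: econ, math, art, chem, bio; column 4 is chem.
Long rows with student=stu07, subject=chem: min(765, 110, 995) = 110.

110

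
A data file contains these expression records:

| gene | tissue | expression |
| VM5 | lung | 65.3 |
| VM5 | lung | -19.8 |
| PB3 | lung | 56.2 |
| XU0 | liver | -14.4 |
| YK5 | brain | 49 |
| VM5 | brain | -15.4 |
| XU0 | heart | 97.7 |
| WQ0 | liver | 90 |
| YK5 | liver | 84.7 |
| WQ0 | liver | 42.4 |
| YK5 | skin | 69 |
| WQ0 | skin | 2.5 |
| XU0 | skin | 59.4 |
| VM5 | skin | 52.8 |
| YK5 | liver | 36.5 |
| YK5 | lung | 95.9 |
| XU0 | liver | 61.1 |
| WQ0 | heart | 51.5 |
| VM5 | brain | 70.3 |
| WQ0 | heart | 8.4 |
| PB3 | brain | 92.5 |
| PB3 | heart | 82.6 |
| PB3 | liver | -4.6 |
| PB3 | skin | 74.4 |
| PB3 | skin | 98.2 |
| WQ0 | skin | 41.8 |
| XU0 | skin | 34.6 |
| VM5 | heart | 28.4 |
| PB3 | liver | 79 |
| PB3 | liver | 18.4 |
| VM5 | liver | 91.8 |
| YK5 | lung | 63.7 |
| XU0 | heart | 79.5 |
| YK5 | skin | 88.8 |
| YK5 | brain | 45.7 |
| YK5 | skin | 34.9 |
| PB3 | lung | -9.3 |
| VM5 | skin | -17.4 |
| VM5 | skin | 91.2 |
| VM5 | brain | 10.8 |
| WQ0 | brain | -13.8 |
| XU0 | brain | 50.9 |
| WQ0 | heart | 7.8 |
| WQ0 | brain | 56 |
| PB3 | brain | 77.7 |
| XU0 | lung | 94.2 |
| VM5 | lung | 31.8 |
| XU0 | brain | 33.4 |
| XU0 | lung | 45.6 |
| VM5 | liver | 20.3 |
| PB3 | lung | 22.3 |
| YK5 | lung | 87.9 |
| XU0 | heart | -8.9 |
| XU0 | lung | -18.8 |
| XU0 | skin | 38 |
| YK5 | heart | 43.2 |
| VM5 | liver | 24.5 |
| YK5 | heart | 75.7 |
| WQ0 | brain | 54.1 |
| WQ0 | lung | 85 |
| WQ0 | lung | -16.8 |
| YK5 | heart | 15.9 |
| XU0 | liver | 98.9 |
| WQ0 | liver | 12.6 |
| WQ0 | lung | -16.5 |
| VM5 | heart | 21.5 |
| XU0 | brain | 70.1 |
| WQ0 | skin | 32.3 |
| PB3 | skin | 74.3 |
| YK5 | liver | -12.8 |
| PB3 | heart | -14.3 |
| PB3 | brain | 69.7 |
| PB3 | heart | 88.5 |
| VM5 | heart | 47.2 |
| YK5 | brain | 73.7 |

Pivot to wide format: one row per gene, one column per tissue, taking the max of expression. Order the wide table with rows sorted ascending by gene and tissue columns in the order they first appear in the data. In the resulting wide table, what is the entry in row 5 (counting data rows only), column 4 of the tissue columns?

75.7

With rows sorted ascending by gene, row 5 is gene=YK5. tissue columns in first-appearance order: lung, liver, brain, heart, skin; column 4 is heart.
Long rows with gene=YK5, tissue=heart: max(43.2, 75.7, 15.9) = 75.7.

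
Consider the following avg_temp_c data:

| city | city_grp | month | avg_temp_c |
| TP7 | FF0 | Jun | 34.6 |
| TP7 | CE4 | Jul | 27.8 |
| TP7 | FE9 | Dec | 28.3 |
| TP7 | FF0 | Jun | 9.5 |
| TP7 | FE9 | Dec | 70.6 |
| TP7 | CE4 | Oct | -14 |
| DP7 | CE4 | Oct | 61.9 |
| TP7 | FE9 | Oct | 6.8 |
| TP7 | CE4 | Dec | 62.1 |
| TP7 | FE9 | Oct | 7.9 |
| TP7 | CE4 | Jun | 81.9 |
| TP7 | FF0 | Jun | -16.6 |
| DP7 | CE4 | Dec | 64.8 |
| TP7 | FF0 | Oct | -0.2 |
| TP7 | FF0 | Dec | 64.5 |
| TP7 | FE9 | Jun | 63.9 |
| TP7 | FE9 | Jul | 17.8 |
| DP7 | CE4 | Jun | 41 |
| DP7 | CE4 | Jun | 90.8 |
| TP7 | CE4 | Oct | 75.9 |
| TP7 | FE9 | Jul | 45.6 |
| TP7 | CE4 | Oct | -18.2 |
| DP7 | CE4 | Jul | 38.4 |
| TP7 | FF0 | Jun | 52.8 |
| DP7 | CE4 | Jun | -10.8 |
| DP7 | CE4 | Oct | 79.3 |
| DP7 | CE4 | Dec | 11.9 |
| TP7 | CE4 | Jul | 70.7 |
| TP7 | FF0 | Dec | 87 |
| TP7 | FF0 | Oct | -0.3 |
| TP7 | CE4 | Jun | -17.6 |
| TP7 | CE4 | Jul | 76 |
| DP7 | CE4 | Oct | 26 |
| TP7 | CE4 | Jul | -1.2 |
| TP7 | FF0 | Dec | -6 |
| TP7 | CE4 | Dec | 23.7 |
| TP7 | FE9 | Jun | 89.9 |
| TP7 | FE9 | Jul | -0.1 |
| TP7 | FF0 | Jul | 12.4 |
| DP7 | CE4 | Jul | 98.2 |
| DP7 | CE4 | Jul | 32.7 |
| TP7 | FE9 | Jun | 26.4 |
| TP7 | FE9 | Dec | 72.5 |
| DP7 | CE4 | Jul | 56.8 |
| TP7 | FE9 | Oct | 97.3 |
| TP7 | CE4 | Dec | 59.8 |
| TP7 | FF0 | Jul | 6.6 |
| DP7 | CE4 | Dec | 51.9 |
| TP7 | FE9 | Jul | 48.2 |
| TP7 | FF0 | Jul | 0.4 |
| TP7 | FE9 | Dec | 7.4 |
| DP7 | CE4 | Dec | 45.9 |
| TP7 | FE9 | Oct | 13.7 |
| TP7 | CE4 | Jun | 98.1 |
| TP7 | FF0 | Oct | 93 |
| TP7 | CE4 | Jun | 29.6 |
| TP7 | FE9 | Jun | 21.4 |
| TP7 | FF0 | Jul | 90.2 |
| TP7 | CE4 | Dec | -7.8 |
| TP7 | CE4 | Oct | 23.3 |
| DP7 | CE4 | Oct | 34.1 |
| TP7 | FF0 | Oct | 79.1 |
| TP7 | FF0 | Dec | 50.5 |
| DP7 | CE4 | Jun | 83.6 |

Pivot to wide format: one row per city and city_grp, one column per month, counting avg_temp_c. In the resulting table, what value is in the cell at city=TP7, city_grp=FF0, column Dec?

Rows with city=TP7, city_grp=FF0 and month=Dec: avg_temp_c values are 64.5, 87, -6, 50.5.
4 rows match — count = 4.

4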